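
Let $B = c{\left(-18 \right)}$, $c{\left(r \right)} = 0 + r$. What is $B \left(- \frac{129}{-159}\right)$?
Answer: $- \frac{774}{53} \approx -14.604$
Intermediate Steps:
$c{\left(r \right)} = r$
$B = -18$
$B \left(- \frac{129}{-159}\right) = - 18 \left(- \frac{129}{-159}\right) = - 18 \left(\left(-129\right) \left(- \frac{1}{159}\right)\right) = \left(-18\right) \frac{43}{53} = - \frac{774}{53}$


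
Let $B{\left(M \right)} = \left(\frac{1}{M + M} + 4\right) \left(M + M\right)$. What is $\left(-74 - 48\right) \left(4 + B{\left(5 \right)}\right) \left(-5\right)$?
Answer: $27450$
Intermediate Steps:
$B{\left(M \right)} = 2 M \left(4 + \frac{1}{2 M}\right)$ ($B{\left(M \right)} = \left(\frac{1}{2 M} + 4\right) 2 M = \left(4 + \frac{1}{2 M}\right) 2 M = 2 M \left(4 + \frac{1}{2 M}\right)$)
$\left(-74 - 48\right) \left(4 + B{\left(5 \right)}\right) \left(-5\right) = \left(-74 - 48\right) \left(4 + \left(1 + 8 \cdot 5\right)\right) \left(-5\right) = - 122 \left(4 + \left(1 + 40\right)\right) \left(-5\right) = - 122 \left(4 + 41\right) \left(-5\right) = - 122 \cdot 45 \left(-5\right) = \left(-122\right) \left(-225\right) = 27450$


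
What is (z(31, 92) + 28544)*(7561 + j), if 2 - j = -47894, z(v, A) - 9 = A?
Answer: 1588565765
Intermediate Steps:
z(v, A) = 9 + A
j = 47896 (j = 2 - 1*(-47894) = 2 + 47894 = 47896)
(z(31, 92) + 28544)*(7561 + j) = ((9 + 92) + 28544)*(7561 + 47896) = (101 + 28544)*55457 = 28645*55457 = 1588565765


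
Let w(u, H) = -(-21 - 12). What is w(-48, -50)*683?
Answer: 22539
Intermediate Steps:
w(u, H) = 33 (w(u, H) = -1*(-33) = 33)
w(-48, -50)*683 = 33*683 = 22539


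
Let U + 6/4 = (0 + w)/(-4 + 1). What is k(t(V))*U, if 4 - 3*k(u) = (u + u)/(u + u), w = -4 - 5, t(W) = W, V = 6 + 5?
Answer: 3/2 ≈ 1.5000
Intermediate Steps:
V = 11
w = -9
k(u) = 1 (k(u) = 4/3 - (u + u)/(3*(u + u)) = 4/3 - 2*u/(3*(2*u)) = 4/3 - 2*u*1/(2*u)/3 = 4/3 - ⅓*1 = 4/3 - ⅓ = 1)
U = 3/2 (U = -3/2 + (0 - 9)/(-4 + 1) = -3/2 - 9/(-3) = -3/2 - 9*(-⅓) = -3/2 + 3 = 3/2 ≈ 1.5000)
k(t(V))*U = 1*(3/2) = 3/2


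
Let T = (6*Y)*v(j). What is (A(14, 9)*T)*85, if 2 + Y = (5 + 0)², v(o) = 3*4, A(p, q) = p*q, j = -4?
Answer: 17735760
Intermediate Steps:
v(o) = 12
Y = 23 (Y = -2 + (5 + 0)² = -2 + 5² = -2 + 25 = 23)
T = 1656 (T = (6*23)*12 = 138*12 = 1656)
(A(14, 9)*T)*85 = ((14*9)*1656)*85 = (126*1656)*85 = 208656*85 = 17735760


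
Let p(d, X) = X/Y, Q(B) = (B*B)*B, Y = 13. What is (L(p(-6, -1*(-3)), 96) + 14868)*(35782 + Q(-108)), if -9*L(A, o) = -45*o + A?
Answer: -732609004030/39 ≈ -1.8785e+10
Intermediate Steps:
Q(B) = B³ (Q(B) = B²*B = B³)
p(d, X) = X/13
L(A, o) = 5*o - A/9 (L(A, o) = -(-45*o + A)/9 = -(A - 45*o)/9 = 5*o - A/9)
(L(p(-6, -1*(-3)), 96) + 14868)*(35782 + Q(-108)) = ((5*96 - (-1*(-3))/117) + 14868)*(35782 + (-108)³) = ((480 - 3/117) + 14868)*(35782 - 1259712) = ((480 - ⅑*3/13) + 14868)*(-1223930) = ((480 - 1/39) + 14868)*(-1223930) = (18719/39 + 14868)*(-1223930) = (598571/39)*(-1223930) = -732609004030/39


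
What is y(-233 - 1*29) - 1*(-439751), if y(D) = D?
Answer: 439489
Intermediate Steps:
y(-233 - 1*29) - 1*(-439751) = (-233 - 1*29) - 1*(-439751) = (-233 - 29) + 439751 = -262 + 439751 = 439489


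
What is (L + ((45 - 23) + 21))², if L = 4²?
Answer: 3481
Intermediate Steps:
L = 16
(L + ((45 - 23) + 21))² = (16 + ((45 - 23) + 21))² = (16 + (22 + 21))² = (16 + 43)² = 59² = 3481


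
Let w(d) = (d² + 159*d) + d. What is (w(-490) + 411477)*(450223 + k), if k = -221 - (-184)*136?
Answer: 272273977602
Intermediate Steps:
w(d) = d² + 160*d
k = 24803 (k = -221 - 184*(-136) = -221 + 25024 = 24803)
(w(-490) + 411477)*(450223 + k) = (-490*(160 - 490) + 411477)*(450223 + 24803) = (-490*(-330) + 411477)*475026 = (161700 + 411477)*475026 = 573177*475026 = 272273977602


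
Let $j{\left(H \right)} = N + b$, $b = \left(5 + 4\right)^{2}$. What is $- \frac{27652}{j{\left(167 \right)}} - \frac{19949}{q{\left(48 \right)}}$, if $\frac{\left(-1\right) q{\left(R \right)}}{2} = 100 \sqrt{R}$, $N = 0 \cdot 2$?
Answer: $- \frac{27652}{81} + \frac{19949 \sqrt{3}}{2400} \approx -326.99$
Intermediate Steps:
$N = 0$
$b = 81$ ($b = 9^{2} = 81$)
$j{\left(H \right)} = 81$ ($j{\left(H \right)} = 0 + 81 = 81$)
$q{\left(R \right)} = - 200 \sqrt{R}$ ($q{\left(R \right)} = - 2 \cdot 100 \sqrt{R} = - 200 \sqrt{R}$)
$- \frac{27652}{j{\left(167 \right)}} - \frac{19949}{q{\left(48 \right)}} = - \frac{27652}{81} - \frac{19949}{\left(-200\right) \sqrt{48}} = \left(-27652\right) \frac{1}{81} - \frac{19949}{\left(-200\right) 4 \sqrt{3}} = - \frac{27652}{81} - \frac{19949}{\left(-800\right) \sqrt{3}} = - \frac{27652}{81} - 19949 \left(- \frac{\sqrt{3}}{2400}\right) = - \frac{27652}{81} + \frac{19949 \sqrt{3}}{2400}$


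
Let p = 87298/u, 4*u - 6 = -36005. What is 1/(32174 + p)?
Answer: 35999/1157882634 ≈ 3.1090e-5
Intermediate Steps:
u = -35999/4 (u = 3/2 + (¼)*(-36005) = 3/2 - 36005/4 = -35999/4 ≈ -8999.8)
p = -349192/35999 (p = 87298/(-35999/4) = 87298*(-4/35999) = -349192/35999 ≈ -9.7000)
1/(32174 + p) = 1/(32174 - 349192/35999) = 1/(1157882634/35999) = 35999/1157882634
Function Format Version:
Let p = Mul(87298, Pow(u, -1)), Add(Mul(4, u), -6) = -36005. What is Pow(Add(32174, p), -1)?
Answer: Rational(35999, 1157882634) ≈ 3.1090e-5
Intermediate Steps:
u = Rational(-35999, 4) (u = Add(Rational(3, 2), Mul(Rational(1, 4), -36005)) = Add(Rational(3, 2), Rational(-36005, 4)) = Rational(-35999, 4) ≈ -8999.8)
p = Rational(-349192, 35999) (p = Mul(87298, Pow(Rational(-35999, 4), -1)) = Mul(87298, Rational(-4, 35999)) = Rational(-349192, 35999) ≈ -9.7000)
Pow(Add(32174, p), -1) = Pow(Add(32174, Rational(-349192, 35999)), -1) = Pow(Rational(1157882634, 35999), -1) = Rational(35999, 1157882634)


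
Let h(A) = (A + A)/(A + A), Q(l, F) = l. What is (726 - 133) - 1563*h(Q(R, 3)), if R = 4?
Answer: -970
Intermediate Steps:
h(A) = 1 (h(A) = (2*A)/((2*A)) = (2*A)*(1/(2*A)) = 1)
(726 - 133) - 1563*h(Q(R, 3)) = (726 - 133) - 1563*1 = 593 - 1563 = -970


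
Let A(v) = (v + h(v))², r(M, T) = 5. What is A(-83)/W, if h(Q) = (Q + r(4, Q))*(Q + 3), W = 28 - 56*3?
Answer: -37908649/140 ≈ -2.7078e+5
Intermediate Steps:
W = -140 (W = 28 - 168 = -140)
h(Q) = (3 + Q)*(5 + Q) (h(Q) = (Q + 5)*(Q + 3) = (5 + Q)*(3 + Q) = (3 + Q)*(5 + Q))
A(v) = (15 + v² + 9*v)² (A(v) = (v + (15 + v² + 8*v))² = (15 + v² + 9*v)²)
A(-83)/W = (15 + (-83)² + 9*(-83))²/(-140) = (15 + 6889 - 747)²*(-1/140) = 6157²*(-1/140) = 37908649*(-1/140) = -37908649/140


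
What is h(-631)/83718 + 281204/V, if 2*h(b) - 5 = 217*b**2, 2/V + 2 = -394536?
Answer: -1548024831931499/27906 ≈ -5.5473e+10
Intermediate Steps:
V = -1/197269 (V = 2/(-2 - 394536) = 2/(-394538) = 2*(-1/394538) = -1/197269 ≈ -5.0692e-6)
h(b) = 5/2 + 217*b**2/2 (h(b) = 5/2 + (217*b**2)/2 = 5/2 + 217*b**2/2)
h(-631)/83718 + 281204/V = (5/2 + (217/2)*(-631)**2)/83718 + 281204/(-1/197269) = (5/2 + (217/2)*398161)*(1/83718) + 281204*(-197269) = (5/2 + 86400937/2)*(1/83718) - 55472831876 = 43200471*(1/83718) - 55472831876 = 14400157/27906 - 55472831876 = -1548024831931499/27906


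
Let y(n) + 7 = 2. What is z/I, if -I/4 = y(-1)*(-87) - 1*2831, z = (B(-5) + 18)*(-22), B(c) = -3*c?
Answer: -363/4792 ≈ -0.075751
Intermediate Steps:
y(n) = -5 (y(n) = -7 + 2 = -5)
z = -726 (z = (-3*(-5) + 18)*(-22) = (15 + 18)*(-22) = 33*(-22) = -726)
I = 9584 (I = -4*(-5*(-87) - 1*2831) = -4*(435 - 2831) = -4*(-2396) = 9584)
z/I = -726/9584 = -726*1/9584 = -363/4792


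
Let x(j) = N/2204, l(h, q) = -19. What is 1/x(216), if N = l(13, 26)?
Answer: -116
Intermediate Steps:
N = -19
x(j) = -1/116 (x(j) = -19/2204 = -19*1/2204 = -1/116)
1/x(216) = 1/(-1/116) = -116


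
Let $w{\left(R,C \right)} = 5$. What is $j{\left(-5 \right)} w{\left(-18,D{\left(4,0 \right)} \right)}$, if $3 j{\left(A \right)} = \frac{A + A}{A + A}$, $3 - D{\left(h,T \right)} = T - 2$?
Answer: $\frac{5}{3} \approx 1.6667$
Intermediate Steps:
$D{\left(h,T \right)} = 5 - T$ ($D{\left(h,T \right)} = 3 - \left(T - 2\right) = 3 - \left(-2 + T\right) = 5 - T$)
$j{\left(A \right)} = \frac{1}{3}$ ($j{\left(A \right)} = \frac{\left(A + A\right) \frac{1}{A + A}}{3} = \frac{2 A \frac{1}{2 A}}{3} = \frac{1}{3} \cdot 1 = \frac{1}{3}$)
$j{\left(-5 \right)} w{\left(-18,D{\left(4,0 \right)} \right)} = \frac{1}{3} \cdot 5 = \frac{5}{3}$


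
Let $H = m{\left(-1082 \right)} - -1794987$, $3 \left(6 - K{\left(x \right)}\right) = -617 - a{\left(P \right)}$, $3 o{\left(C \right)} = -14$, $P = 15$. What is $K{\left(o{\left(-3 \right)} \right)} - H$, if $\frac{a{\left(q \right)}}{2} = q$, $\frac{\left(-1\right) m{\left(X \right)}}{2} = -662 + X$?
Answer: $- \frac{5394760}{3} \approx -1.7983 \cdot 10^{6}$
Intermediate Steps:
$o{\left(C \right)} = - \frac{14}{3}$ ($o{\left(C \right)} = \frac{1}{3} \left(-14\right) = - \frac{14}{3}$)
$m{\left(X \right)} = 1324 - 2 X$ ($m{\left(X \right)} = - 2 \left(-662 + X\right) = 1324 - 2 X$)
$a{\left(q \right)} = 2 q$
$K{\left(x \right)} = \frac{665}{3}$ ($K{\left(x \right)} = 6 - \frac{-617 - 2 \cdot 15}{3} = 6 - \frac{-617 - 30}{3} = 6 - - \frac{647}{3} = 6 + \frac{647}{3} = \frac{665}{3}$)
$H = 1798475$ ($H = \left(1324 - -2164\right) - -1794987 = \left(1324 + 2164\right) + 1794987 = 3488 + 1794987 = 1798475$)
$K{\left(o{\left(-3 \right)} \right)} - H = \frac{665}{3} - 1798475 = - \frac{5394760}{3}$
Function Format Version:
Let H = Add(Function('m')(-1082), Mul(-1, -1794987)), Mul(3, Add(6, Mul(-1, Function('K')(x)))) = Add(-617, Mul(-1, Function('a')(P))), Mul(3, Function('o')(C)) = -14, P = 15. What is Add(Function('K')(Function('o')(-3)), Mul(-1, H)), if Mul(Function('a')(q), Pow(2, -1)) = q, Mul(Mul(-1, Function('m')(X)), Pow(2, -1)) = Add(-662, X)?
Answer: Rational(-5394760, 3) ≈ -1.7983e+6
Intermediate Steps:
Function('o')(C) = Rational(-14, 3) (Function('o')(C) = Mul(Rational(1, 3), -14) = Rational(-14, 3))
Function('m')(X) = Add(1324, Mul(-2, X)) (Function('m')(X) = Mul(-2, Add(-662, X)) = Add(1324, Mul(-2, X)))
Function('a')(q) = Mul(2, q)
Function('K')(x) = Rational(665, 3) (Function('K')(x) = Add(6, Mul(Rational(-1, 3), Add(-617, Mul(-1, Mul(2, 15))))) = Add(6, Mul(Rational(-1, 3), Add(-617, Mul(-1, 30)))) = Add(6, Mul(Rational(-1, 3), Add(-617, -30))) = Add(6, Mul(Rational(-1, 3), -647)) = Add(6, Rational(647, 3)) = Rational(665, 3))
H = 1798475 (H = Add(Add(1324, Mul(-2, -1082)), Mul(-1, -1794987)) = Add(Add(1324, 2164), 1794987) = Add(3488, 1794987) = 1798475)
Add(Function('K')(Function('o')(-3)), Mul(-1, H)) = Add(Rational(665, 3), Mul(-1, 1798475)) = Add(Rational(665, 3), -1798475) = Rational(-5394760, 3)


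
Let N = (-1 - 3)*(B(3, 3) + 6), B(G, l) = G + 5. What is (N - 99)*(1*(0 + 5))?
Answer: -775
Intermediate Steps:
B(G, l) = 5 + G
N = -56 (N = (-1 - 3)*((5 + 3) + 6) = -4*(8 + 6) = -4*14 = -56)
(N - 99)*(1*(0 + 5)) = (-56 - 99)*(1*(0 + 5)) = -155*5 = -775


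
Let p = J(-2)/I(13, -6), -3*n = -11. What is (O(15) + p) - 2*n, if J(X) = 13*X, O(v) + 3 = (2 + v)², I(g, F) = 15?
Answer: 4154/15 ≈ 276.93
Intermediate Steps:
O(v) = -3 + (2 + v)²
n = 11/3 (n = -⅓*(-11) = 11/3 ≈ 3.6667)
p = -26/15 (p = (13*(-2))/15 = -26*1/15 = -26/15 ≈ -1.7333)
(O(15) + p) - 2*n = ((-3 + (2 + 15)²) - 26/15) - 2*11/3 = ((-3 + 17²) - 26/15) - 1*22/3 = ((-3 + 289) - 26/15) - 22/3 = (286 - 26/15) - 22/3 = 4264/15 - 22/3 = 4154/15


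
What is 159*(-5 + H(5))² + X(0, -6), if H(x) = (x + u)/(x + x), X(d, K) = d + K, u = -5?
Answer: 3969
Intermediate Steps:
X(d, K) = K + d
H(x) = (-5 + x)/(2*x) (H(x) = (x - 5)/(x + x) = (-5 + x)/((2*x)) = (-5 + x)*(1/(2*x)) = (-5 + x)/(2*x))
159*(-5 + H(5))² + X(0, -6) = 159*(-5 + (½)*(-5 + 5)/5)² + (-6 + 0) = 159*(-5 + (½)*(⅕)*0)² - 6 = 159*(-5 + 0)² - 6 = 159*(-5)² - 6 = 159*25 - 6 = 3975 - 6 = 3969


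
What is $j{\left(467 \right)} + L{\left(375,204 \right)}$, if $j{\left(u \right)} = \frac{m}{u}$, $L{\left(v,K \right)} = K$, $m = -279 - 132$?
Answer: $\frac{94857}{467} \approx 203.12$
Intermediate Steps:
$m = -411$ ($m = -279 - 132 = -411$)
$j{\left(u \right)} = - \frac{411}{u}$
$j{\left(467 \right)} + L{\left(375,204 \right)} = - \frac{411}{467} + 204 = \frac{94857}{467}$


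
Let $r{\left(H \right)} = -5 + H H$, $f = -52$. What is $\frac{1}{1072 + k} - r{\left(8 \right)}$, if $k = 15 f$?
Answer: $- \frac{17227}{292} \approx -58.997$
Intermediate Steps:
$r{\left(H \right)} = -5 + H^{2}$
$k = -780$ ($k = 15 \left(-52\right) = -780$)
$\frac{1}{1072 + k} - r{\left(8 \right)} = \frac{1}{1072 - 780} - \left(-5 + 8^{2}\right) = \frac{1}{292} - \left(-5 + 64\right) = \frac{1}{292} - 59 = - \frac{17227}{292}$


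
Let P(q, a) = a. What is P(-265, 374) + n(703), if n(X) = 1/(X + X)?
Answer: 525845/1406 ≈ 374.00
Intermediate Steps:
n(X) = 1/(2*X)
P(-265, 374) + n(703) = 374 + (½)/703 = 374 + (½)*(1/703) = 374 + 1/1406 = 525845/1406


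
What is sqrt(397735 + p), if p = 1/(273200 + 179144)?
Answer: sqrt(20345646136545326)/226172 ≈ 630.66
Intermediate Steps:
p = 1/452344 ≈ 2.2107e-6
sqrt(397735 + p) = sqrt(397735 + 1/452344) = sqrt(179913040841/452344) = sqrt(20345646136545326)/226172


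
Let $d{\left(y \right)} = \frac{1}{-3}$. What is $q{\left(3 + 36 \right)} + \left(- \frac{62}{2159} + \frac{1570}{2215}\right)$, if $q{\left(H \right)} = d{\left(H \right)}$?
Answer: $\frac{994943}{2869311} \approx 0.34675$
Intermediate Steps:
$d{\left(y \right)} = - \frac{1}{3}$
$q{\left(H \right)} = - \frac{1}{3}$
$q{\left(3 + 36 \right)} + \left(- \frac{62}{2159} + \frac{1570}{2215}\right) = - \frac{1}{3} + \left(- \frac{62}{2159} + \frac{1570}{2215}\right) = - \frac{1}{3} + \left(\left(-62\right) \frac{1}{2159} + 1570 \cdot \frac{1}{2215}\right) = - \frac{1}{3} + \left(- \frac{62}{2159} + \frac{314}{443}\right) = - \frac{1}{3} + \frac{650460}{956437} = \frac{994943}{2869311}$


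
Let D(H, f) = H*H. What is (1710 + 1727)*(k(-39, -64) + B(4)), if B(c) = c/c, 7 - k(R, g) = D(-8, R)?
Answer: -192472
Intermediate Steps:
D(H, f) = H²
k(R, g) = -57 (k(R, g) = 7 - 1*(-8)² = 7 - 1*64 = 7 - 64 = -57)
B(c) = 1
(1710 + 1727)*(k(-39, -64) + B(4)) = (1710 + 1727)*(-57 + 1) = 3437*(-56) = -192472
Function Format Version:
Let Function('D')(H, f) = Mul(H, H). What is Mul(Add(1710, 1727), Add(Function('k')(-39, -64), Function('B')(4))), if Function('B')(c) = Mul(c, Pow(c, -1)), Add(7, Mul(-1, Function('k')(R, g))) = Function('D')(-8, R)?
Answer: -192472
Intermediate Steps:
Function('D')(H, f) = Pow(H, 2)
Function('k')(R, g) = -57 (Function('k')(R, g) = Add(7, Mul(-1, Pow(-8, 2))) = Add(7, Mul(-1, 64)) = Add(7, -64) = -57)
Function('B')(c) = 1
Mul(Add(1710, 1727), Add(Function('k')(-39, -64), Function('B')(4))) = Mul(Add(1710, 1727), Add(-57, 1)) = Mul(3437, -56) = -192472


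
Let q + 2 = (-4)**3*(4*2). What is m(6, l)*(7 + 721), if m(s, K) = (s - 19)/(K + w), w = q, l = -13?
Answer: 9464/527 ≈ 17.958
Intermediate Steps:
q = -514 (q = -2 + (-4)**3*(4*2) = -2 - 64*8 = -2 - 512 = -514)
w = -514
m(s, K) = (-19 + s)/(-514 + K) (m(s, K) = (s - 19)/(K - 514) = (-19 + s)/(-514 + K))
m(6, l)*(7 + 721) = ((-19 + 6)/(-514 - 13))*(7 + 721) = (-13/(-527))*728 = -1/527*(-13)*728 = (13/527)*728 = 9464/527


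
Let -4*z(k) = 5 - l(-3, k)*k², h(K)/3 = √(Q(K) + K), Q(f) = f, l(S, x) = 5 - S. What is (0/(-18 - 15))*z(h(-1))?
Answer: 0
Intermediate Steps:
h(K) = 3*√2*√K (h(K) = 3*√(K + K) = 3*√(2*K) = 3*(√2*√K) = 3*√2*√K)
z(k) = -5/4 + 2*k² (z(k) = -(5 - (5 - 1*(-3))*k²)/4 = -(5 - (5 + 3)*k²)/4 = -(5 - 8*k²)/4 = -5/4 + 2*k²)
(0/(-18 - 15))*z(h(-1)) = (0/(-18 - 15))*(-5/4 + 2*(3*√2*√(-1))²) = (0/(-33))*(-5/4 + 2*(3*√2*I)²) = (-1/33*0)*(-5/4 + 2*(3*I*√2)²) = 0*(-5/4 + 2*(-18)) = 0*(-5/4 - 36) = 0*(-149/4) = 0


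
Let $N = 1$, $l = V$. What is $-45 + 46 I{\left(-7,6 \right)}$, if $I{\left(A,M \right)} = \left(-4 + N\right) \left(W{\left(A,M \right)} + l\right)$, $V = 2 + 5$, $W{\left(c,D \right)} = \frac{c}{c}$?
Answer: $-1149$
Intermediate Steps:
$W{\left(c,D \right)} = 1$
$V = 7$
$l = 7$
$I{\left(A,M \right)} = -24$ ($I{\left(A,M \right)} = \left(-4 + 1\right) \left(1 + 7\right) = \left(-3\right) 8 = -24$)
$-45 + 46 I{\left(-7,6 \right)} = -45 + 46 \left(-24\right) = -45 - 1104 = -1149$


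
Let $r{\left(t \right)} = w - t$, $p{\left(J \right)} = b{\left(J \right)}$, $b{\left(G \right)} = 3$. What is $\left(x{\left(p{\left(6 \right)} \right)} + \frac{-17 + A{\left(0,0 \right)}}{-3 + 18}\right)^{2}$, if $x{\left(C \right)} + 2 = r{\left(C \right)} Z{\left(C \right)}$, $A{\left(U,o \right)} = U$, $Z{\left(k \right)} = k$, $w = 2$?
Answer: $\frac{8464}{225} \approx 37.618$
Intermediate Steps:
$p{\left(J \right)} = 3$
$r{\left(t \right)} = 2 - t$
$x{\left(C \right)} = -2 + C \left(2 - C\right)$ ($x{\left(C \right)} = -2 + \left(2 - C\right) C = -2 + C \left(2 - C\right)$)
$\left(x{\left(p{\left(6 \right)} \right)} + \frac{-17 + A{\left(0,0 \right)}}{-3 + 18}\right)^{2} = \left(\left(-2 - 3 \left(-2 + 3\right)\right) + \frac{-17 + 0}{-3 + 18}\right)^{2} = \left(\left(-2 - 3 \cdot 1\right) - \frac{17}{15}\right)^{2} = \left(\left(-2 - 3\right) - \frac{17}{15}\right)^{2} = \left(-5 - \frac{17}{15}\right)^{2} = \left(- \frac{92}{15}\right)^{2} = \frac{8464}{225}$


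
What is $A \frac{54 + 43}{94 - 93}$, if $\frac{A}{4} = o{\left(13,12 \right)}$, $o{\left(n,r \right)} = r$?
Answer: $4656$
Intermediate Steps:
$A = 48$ ($A = 4 \cdot 12 = 48$)
$A \frac{54 + 43}{94 - 93} = 48 \frac{54 + 43}{94 - 93} = 48 \cdot \frac{97}{1} = 48 \cdot 97 \cdot 1 = 48 \cdot 97 = 4656$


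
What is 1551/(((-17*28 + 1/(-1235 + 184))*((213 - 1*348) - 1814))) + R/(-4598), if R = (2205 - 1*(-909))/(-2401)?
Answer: 3505376654020/1794040539977609 ≈ 0.0019539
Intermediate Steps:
R = -3114/2401 (R = (2205 + 909)*(-1/2401) = 3114*(-1/2401) = -3114/2401 ≈ -1.2970)
1551/(((-17*28 + 1/(-1235 + 184))*((213 - 1*348) - 1814))) + R/(-4598) = 1551/(((-17*28 + 1/(-1235 + 184))*((213 - 1*348) - 1814))) - 3114/2401/(-4598) = 1551/(((-476 + 1/(-1051))*((213 - 348) - 1814))) - 3114/2401*(-1/4598) = 1551/(((-476 - 1/1051)*(-135 - 1814))) + 1557/5519899 = 1551/((-500277/1051*(-1949))) + 1557/5519899 = 1551/(975039873/1051) + 1557/5519899 = 1551*(1051/975039873) + 1557/5519899 = 543367/325013291 + 1557/5519899 = 3505376654020/1794040539977609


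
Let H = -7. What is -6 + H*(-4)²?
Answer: -118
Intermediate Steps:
-6 + H*(-4)² = -6 - 7*(-4)² = -6 - 7*16 = -6 - 112 = -118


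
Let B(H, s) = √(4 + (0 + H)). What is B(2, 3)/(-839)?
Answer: -√6/839 ≈ -0.0029195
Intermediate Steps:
B(H, s) = √(4 + H)
B(2, 3)/(-839) = √(4 + 2)/(-839) = -√6/839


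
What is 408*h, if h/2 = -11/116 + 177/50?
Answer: 2038164/725 ≈ 2811.3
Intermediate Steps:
h = 9991/1450 (h = 2*(-11/116 + 177/50) = 2*(9991/2900) = 9991/1450 ≈ 6.8903)
408*h = 408*(9991/1450) = 2038164/725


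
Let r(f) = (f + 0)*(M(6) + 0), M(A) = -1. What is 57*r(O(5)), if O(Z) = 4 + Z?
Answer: -513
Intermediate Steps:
r(f) = -f (r(f) = (f + 0)*(-1 + 0) = f*(-1) = -f)
57*r(O(5)) = 57*(-(4 + 5)) = 57*(-1*9) = 57*(-9) = -513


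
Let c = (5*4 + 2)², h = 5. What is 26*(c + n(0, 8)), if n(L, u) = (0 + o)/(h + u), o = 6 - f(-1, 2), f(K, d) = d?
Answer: 12592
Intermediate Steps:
o = 4 (o = 6 - 1*2 = 6 - 2 = 4)
n(L, u) = 4/(5 + u) (n(L, u) = (0 + 4)/(5 + u) = 4/(5 + u))
c = 484 (c = (20 + 2)² = 22² = 484)
26*(c + n(0, 8)) = 26*(484 + 4/(5 + 8)) = 26*(484 + 4/13) = 26*(6296/13) = 12592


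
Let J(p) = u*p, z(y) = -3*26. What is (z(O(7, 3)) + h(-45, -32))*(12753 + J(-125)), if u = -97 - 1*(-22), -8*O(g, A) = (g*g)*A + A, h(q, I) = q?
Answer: -2721744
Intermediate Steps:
O(g, A) = -A/8 - A*g**2/8 (O(g, A) = -((g*g)*A + A)/8 = -(g**2*A + A)/8 = -(A*g**2 + A)/8 = -(A + A*g**2)/8 = -A/8 - A*g**2/8)
z(y) = -78
u = -75 (u = -97 + 22 = -75)
J(p) = -75*p
(z(O(7, 3)) + h(-45, -32))*(12753 + J(-125)) = (-78 - 45)*(12753 - 75*(-125)) = -123*(12753 + 9375) = -123*22128 = -2721744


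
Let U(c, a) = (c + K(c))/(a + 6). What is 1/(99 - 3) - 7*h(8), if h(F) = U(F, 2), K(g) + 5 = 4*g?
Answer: -2939/96 ≈ -30.615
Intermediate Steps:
K(g) = -5 + 4*g
U(c, a) = (-5 + 5*c)/(6 + a) (U(c, a) = (c + (-5 + 4*c))/(a + 6) = (-5 + 5*c)/(6 + a))
h(F) = -5/8 + 5*F/8 (h(F) = 5*(-1 + F)/(6 + 2) = 5*(-1 + F)/8 = 5*(⅛)*(-1 + F) = -5/8 + 5*F/8)
1/(99 - 3) - 7*h(8) = 1/(99 - 3) - 7*(-5/8 + (5/8)*8) = 1/96 - 7*(-5/8 + 5) = 1/96 - 7*35/8 = 1/96 - 245/8 = -2939/96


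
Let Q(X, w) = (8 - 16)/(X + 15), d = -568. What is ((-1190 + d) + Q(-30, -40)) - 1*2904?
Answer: -69922/15 ≈ -4661.5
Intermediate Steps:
Q(X, w) = -8/(15 + X)
((-1190 + d) + Q(-30, -40)) - 1*2904 = ((-1190 - 568) - 8/(15 - 30)) - 1*2904 = (-1758 - 8/(-15)) - 2904 = (-1758 - 8*(-1/15)) - 2904 = (-1758 + 8/15) - 2904 = -26362/15 - 2904 = -69922/15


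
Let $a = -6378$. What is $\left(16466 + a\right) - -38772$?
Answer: $48860$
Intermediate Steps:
$\left(16466 + a\right) - -38772 = \left(16466 - 6378\right) - -38772 = 10088 + 38772 = 48860$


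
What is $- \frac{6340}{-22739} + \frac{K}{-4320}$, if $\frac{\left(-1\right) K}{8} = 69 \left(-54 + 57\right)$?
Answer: $\frac{903397}{1364340} \approx 0.66215$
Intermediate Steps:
$K = -1656$ ($K = - 8 \cdot 69 \left(-54 + 57\right) = - 8 \cdot 69 \cdot 3 = \left(-8\right) 207 = -1656$)
$- \frac{6340}{-22739} + \frac{K}{-4320} = - \frac{6340}{-22739} - \frac{1656}{-4320} = \left(-6340\right) \left(- \frac{1}{22739}\right) - - \frac{23}{60} = \frac{6340}{22739} + \frac{23}{60} = \frac{903397}{1364340}$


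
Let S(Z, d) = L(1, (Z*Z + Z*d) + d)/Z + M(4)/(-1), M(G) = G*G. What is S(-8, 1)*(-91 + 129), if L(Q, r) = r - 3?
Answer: -1729/2 ≈ -864.50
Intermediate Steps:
M(G) = G²
L(Q, r) = -3 + r
S(Z, d) = -16 + (-3 + d + Z² + Z*d)/Z (S(Z, d) = (-3 + ((Z*Z + Z*d) + d))/Z + 4²/(-1) = (-3 + ((Z² + Z*d) + d))/Z + 16*(-1) = (-3 + (d + Z² + Z*d))/Z - 16 = (-3 + d + Z² + Z*d)/Z - 16 = -16 + (-3 + d + Z² + Z*d)/Z)
S(-8, 1)*(-91 + 129) = (-16 - 8 + 1 - 3/(-8) + 1/(-8))*(-91 + 129) = (-16 - 8 + 1 - 3*(-⅛) + 1*(-⅛))*38 = (-16 - 8 + 1 + 3/8 - ⅛)*38 = -91/4*38 = -1729/2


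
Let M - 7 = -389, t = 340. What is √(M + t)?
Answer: I*√42 ≈ 6.4807*I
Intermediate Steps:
M = -382 (M = 7 - 389 = -382)
√(M + t) = √(-382 + 340) = √(-42) = I*√42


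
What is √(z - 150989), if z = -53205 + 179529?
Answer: I*√24665 ≈ 157.05*I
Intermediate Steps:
z = 126324
√(z - 150989) = √(126324 - 150989) = √(-24665) = I*√24665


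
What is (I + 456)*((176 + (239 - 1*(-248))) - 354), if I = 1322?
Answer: 549402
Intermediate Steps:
(I + 456)*((176 + (239 - 1*(-248))) - 354) = (1322 + 456)*((176 + (239 - 1*(-248))) - 354) = 1778*((176 + (239 + 248)) - 354) = 1778*((176 + 487) - 354) = 1778*(663 - 354) = 1778*309 = 549402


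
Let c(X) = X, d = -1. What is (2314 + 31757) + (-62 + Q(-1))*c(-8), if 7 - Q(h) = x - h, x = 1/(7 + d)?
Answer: 103561/3 ≈ 34520.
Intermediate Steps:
x = ⅙ (x = 1/(7 - 1) = 1/6 = ⅙ ≈ 0.16667)
Q(h) = 41/6 + h (Q(h) = 7 - (⅙ - h) = 7 + (-⅙ + h) = 41/6 + h)
(2314 + 31757) + (-62 + Q(-1))*c(-8) = (2314 + 31757) + (-62 + (41/6 - 1))*(-8) = 34071 + (-62 + 35/6)*(-8) = 34071 - 337/6*(-8) = 34071 + 1348/3 = 103561/3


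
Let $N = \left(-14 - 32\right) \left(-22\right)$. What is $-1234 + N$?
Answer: $-222$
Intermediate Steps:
$N = 1012$ ($N = \left(-46\right) \left(-22\right) = 1012$)
$-1234 + N = -1234 + 1012 = -222$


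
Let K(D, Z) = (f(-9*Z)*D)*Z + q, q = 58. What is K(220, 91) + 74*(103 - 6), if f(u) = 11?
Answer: 227456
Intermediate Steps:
K(D, Z) = 58 + 11*D*Z (K(D, Z) = (11*D)*Z + 58 = 11*D*Z + 58 = 58 + 11*D*Z)
K(220, 91) + 74*(103 - 6) = (58 + 11*220*91) + 74*(103 - 6) = (58 + 220220) + 74*97 = 220278 + 7178 = 227456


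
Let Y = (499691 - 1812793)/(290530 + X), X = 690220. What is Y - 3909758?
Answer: -1917248235801/490375 ≈ -3.9098e+6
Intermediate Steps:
Y = -656551/490375 (Y = (499691 - 1812793)/(290530 + 690220) = -1313102/980750 = -1313102*1/980750 = -656551/490375 ≈ -1.3389)
Y - 3909758 = -656551/490375 - 3909758 = -1917248235801/490375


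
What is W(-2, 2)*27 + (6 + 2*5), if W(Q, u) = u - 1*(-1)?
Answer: 97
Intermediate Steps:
W(Q, u) = 1 + u (W(Q, u) = u + 1 = 1 + u)
W(-2, 2)*27 + (6 + 2*5) = (1 + 2)*27 + (6 + 2*5) = 3*27 + (6 + 10) = 81 + 16 = 97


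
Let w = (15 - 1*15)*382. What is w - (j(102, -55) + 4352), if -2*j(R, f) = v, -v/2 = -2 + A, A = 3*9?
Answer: -4377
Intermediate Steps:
A = 27
v = -50 (v = -2*(-2 + 27) = -2*25 = -50)
j(R, f) = 25 (j(R, f) = -½*(-50) = 25)
w = 0 (w = (15 - 15)*382 = 0*382 = 0)
w - (j(102, -55) + 4352) = 0 - (25 + 4352) = 0 - 1*4377 = 0 - 4377 = -4377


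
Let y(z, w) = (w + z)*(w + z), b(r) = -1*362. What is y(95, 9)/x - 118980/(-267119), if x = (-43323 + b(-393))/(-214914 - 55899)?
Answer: 782427042072852/11669093515 ≈ 67051.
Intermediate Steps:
b(r) = -362
y(z, w) = (w + z)**2
x = 43685/270813 (x = (-43323 - 362)/(-214914 - 55899) = -43685/(-270813) = -43685*(-1/270813) = 43685/270813 ≈ 0.16131)
y(95, 9)/x - 118980/(-267119) = (9 + 95)**2/(43685/270813) - 118980/(-267119) = 104**2*(270813/43685) - 118980*(-1/267119) = 10816*(270813/43685) + 118980/267119 = 2929113408/43685 + 118980/267119 = 782427042072852/11669093515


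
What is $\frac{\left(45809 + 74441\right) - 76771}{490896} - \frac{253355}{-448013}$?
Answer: $\frac{15983345923}{24436421072} \approx 0.65408$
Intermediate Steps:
$\frac{\left(45809 + 74441\right) - 76771}{490896} - \frac{253355}{-448013} = \left(120250 - 76771\right) \frac{1}{490896} - - \frac{253355}{448013} = 43479 \cdot \frac{1}{490896} + \frac{253355}{448013} = \frac{4831}{54544} + \frac{253355}{448013} = \frac{15983345923}{24436421072}$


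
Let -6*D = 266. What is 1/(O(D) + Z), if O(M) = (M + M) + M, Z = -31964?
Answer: -1/32097 ≈ -3.1156e-5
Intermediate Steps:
D = -133/3 (D = -⅙*266 = -133/3 ≈ -44.333)
O(M) = 3*M (O(M) = 2*M + M = 3*M)
1/(O(D) + Z) = 1/(3*(-133/3) - 31964) = 1/(-133 - 31964) = 1/(-32097) = -1/32097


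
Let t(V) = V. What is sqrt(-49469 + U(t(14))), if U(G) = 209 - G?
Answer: I*sqrt(49274) ≈ 221.98*I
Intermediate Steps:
sqrt(-49469 + U(t(14))) = sqrt(-49469 + (209 - 1*14)) = sqrt(-49469 + (209 - 14)) = sqrt(-49469 + 195) = sqrt(-49274) = I*sqrt(49274)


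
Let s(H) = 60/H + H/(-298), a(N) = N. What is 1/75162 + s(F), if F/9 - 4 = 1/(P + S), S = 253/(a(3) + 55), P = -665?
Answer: 10167812450497891/6574507237199466 ≈ 1.5466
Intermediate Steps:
S = 253/58 (S = 253/(3 + 55) = 253/58 ≈ 4.3621)
F = 1378890/38317 (F = 36 + 9/(-665 + 253/58) = 36 + 9/(-38317/58) = 36 + 9*(-58/38317) = 36 - 522/38317 = 1378890/38317 ≈ 35.986)
s(H) = 60/H - H/298 (s(H) = 60/H + H*(-1/298) = 60/H - H/298)
1/75162 + s(F) = 1/75162 + (60/(1378890/38317) - 1/298*1378890/38317) = 1/75162 + (60*(38317/1378890) - 689445/5709233) = 1/75162 + (76634/45963 - 689445/5709233) = 1/75162 + 405832401187/262413476379 = 10167812450497891/6574507237199466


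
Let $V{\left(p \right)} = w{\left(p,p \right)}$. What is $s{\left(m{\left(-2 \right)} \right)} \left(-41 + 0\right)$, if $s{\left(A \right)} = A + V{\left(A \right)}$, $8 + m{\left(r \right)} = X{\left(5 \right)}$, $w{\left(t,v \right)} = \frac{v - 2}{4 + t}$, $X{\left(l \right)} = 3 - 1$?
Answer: $82$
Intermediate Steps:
$X{\left(l \right)} = 2$
$w{\left(t,v \right)} = \frac{-2 + v}{4 + t}$
$V{\left(p \right)} = \frac{-2 + p}{4 + p}$
$m{\left(r \right)} = -6$ ($m{\left(r \right)} = -8 + 2 = -6$)
$s{\left(A \right)} = A + \frac{-2 + A}{4 + A}$
$s{\left(m{\left(-2 \right)} \right)} \left(-41 + 0\right) = \frac{-2 - 6 - 6 \left(4 - 6\right)}{4 - 6} \left(-41 + 0\right) = \frac{-2 - 6 - -12}{-2} \left(-41\right) = - \frac{-2 - 6 + 12}{2} \left(-41\right) = \left(- \frac{1}{2}\right) 4 \left(-41\right) = \left(-2\right) \left(-41\right) = 82$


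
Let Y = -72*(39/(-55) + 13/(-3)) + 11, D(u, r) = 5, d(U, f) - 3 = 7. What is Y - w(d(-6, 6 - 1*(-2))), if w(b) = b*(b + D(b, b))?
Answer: 12323/55 ≈ 224.05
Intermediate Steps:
d(U, f) = 10 (d(U, f) = 3 + 7 = 10)
Y = 20573/55 (Y = -72*(39*(-1/55) + 13*(-⅓)) + 11 = -72*(-39/55 - 13/3) + 11 = -72*(-832/165) + 11 = 19968/55 + 11 = 20573/55 ≈ 374.05)
w(b) = b*(5 + b) (w(b) = b*(b + 5) = b*(5 + b))
Y - w(d(-6, 6 - 1*(-2))) = 20573/55 - 10*(5 + 10) = 20573/55 - 10*15 = 20573/55 - 1*150 = 20573/55 - 150 = 12323/55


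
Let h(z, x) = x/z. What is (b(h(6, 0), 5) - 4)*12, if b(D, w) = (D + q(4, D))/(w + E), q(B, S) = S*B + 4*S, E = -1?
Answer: -48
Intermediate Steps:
q(B, S) = 4*S + B*S (q(B, S) = B*S + 4*S = 4*S + B*S)
b(D, w) = 9*D/(-1 + w) (b(D, w) = (D + D*(4 + 4))/(w - 1) = (D + D*8)/(-1 + w) = (D + 8*D)/(-1 + w) = (9*D)/(-1 + w) = 9*D/(-1 + w))
(b(h(6, 0), 5) - 4)*12 = (9*(0/6)/(-1 + 5) - 4)*12 = (9*(0*(⅙))/4 - 4)*12 = (9*0*(¼) - 4)*12 = (0 - 4)*12 = -4*12 = -48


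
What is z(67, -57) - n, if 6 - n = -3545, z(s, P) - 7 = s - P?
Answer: -3420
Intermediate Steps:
z(s, P) = 7 + s - P (z(s, P) = 7 + (s - P) = 7 + s - P)
n = 3551 (n = 6 - 1*(-3545) = 6 + 3545 = 3551)
z(67, -57) - n = (7 + 67 - 1*(-57)) - 1*3551 = (7 + 67 + 57) - 3551 = 131 - 3551 = -3420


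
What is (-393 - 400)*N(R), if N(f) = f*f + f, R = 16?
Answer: -215696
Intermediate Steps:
N(f) = f + f**2 (N(f) = f**2 + f = f + f**2)
(-393 - 400)*N(R) = (-393 - 400)*(16*(1 + 16)) = -12688*17 = -793*272 = -215696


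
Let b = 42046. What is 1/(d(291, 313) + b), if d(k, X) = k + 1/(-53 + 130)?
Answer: 77/3259950 ≈ 2.3620e-5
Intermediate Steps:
d(k, X) = 1/77 + k (d(k, X) = k + 1/77 = 1/77 + k)
1/(d(291, 313) + b) = 1/((1/77 + 291) + 42046) = 1/(22408/77 + 42046) = 1/(3259950/77) = 77/3259950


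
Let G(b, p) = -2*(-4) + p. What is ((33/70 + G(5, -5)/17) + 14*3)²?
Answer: 2575664001/1416100 ≈ 1818.8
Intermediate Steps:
G(b, p) = 8 + p
((33/70 + G(5, -5)/17) + 14*3)² = ((33/70 + (8 - 5)/17) + 14*3)² = ((33*(1/70) + 3*(1/17)) + 42)² = ((33/70 + 3/17) + 42)² = (771/1190 + 42)² = (50751/1190)² = 2575664001/1416100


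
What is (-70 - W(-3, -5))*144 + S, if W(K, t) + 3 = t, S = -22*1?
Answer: -8950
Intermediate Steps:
S = -22
W(K, t) = -3 + t
(-70 - W(-3, -5))*144 + S = (-70 - (-3 - 5))*144 - 22 = (-70 - 1*(-8))*144 - 22 = (-70 + 8)*144 - 22 = -62*144 - 22 = -8928 - 22 = -8950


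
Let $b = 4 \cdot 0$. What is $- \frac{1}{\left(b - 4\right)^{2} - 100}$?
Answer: $\frac{1}{84} \approx 0.011905$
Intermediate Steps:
$b = 0$
$- \frac{1}{\left(b - 4\right)^{2} - 100} = - \frac{1}{\left(0 - 4\right)^{2} - 100} = - \frac{1}{\left(-4\right)^{2} - 100} = - \frac{1}{16 - 100} = - \frac{1}{-84} = \left(-1\right) \left(- \frac{1}{84}\right) = \frac{1}{84}$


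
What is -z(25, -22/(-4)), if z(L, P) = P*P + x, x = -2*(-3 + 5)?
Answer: -105/4 ≈ -26.250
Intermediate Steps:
x = -4 (x = -2*2 = -4)
z(L, P) = -4 + P² (z(L, P) = P*P - 4 = P² - 4 = -4 + P²)
-z(25, -22/(-4)) = -(-4 + (-22/(-4))²) = -(-4 + (-22*(-¼))²) = -(-4 + (11/2)²) = -(-4 + 121/4) = -1*105/4 = -105/4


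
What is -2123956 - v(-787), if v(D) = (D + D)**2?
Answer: -4601432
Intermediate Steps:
v(D) = 4*D**2 (v(D) = (2*D)**2 = 4*D**2)
-2123956 - v(-787) = -2123956 - 4*(-787)**2 = -2123956 - 4*619369 = -2123956 - 1*2477476 = -2123956 - 2477476 = -4601432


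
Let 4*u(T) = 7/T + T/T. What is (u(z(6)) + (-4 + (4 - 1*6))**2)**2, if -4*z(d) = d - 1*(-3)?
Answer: 1630729/1296 ≈ 1258.3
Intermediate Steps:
z(d) = -3/4 - d/4 (z(d) = -(d - 1*(-3))/4 = -(d + 3)/4 = -(3 + d)/4 = -3/4 - d/4)
u(T) = 1/4 + 7/(4*T) (u(T) = (7/T + T/T)/4 = (7/T + 1)/4 = (1 + 7/T)/4 = 1/4 + 7/(4*T))
(u(z(6)) + (-4 + (4 - 1*6))**2)**2 = ((7 + (-3/4 - 1/4*6))/(4*(-3/4 - 1/4*6)) + (-4 + (4 - 1*6))**2)**2 = ((7 + (-3/4 - 3/2))/(4*(-3/4 - 3/2)) + (-4 + (4 - 6))**2)**2 = ((7 - 9/4)/(4*(-9/4)) + (-4 - 2)**2)**2 = ((1/4)*(-4/9)*(19/4) + (-6)**2)**2 = (-19/36 + 36)**2 = (1277/36)**2 = 1630729/1296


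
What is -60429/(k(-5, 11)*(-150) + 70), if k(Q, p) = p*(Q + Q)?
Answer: -60429/16570 ≈ -3.6469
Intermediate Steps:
k(Q, p) = 2*Q*p (k(Q, p) = p*(2*Q) = 2*Q*p)
-60429/(k(-5, 11)*(-150) + 70) = -60429/((2*(-5)*11)*(-150) + 70) = -60429/(-110*(-150) + 70) = -60429/(16500 + 70) = -60429/16570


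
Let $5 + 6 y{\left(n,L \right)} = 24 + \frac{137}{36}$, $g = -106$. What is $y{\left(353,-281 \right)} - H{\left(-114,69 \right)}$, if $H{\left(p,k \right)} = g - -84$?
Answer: $\frac{5573}{216} \approx 25.801$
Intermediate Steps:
$H{\left(p,k \right)} = -22$ ($H{\left(p,k \right)} = -106 - -84 = -106 + 84 = -22$)
$y{\left(n,L \right)} = \frac{821}{216}$ ($y{\left(n,L \right)} = - \frac{5}{6} + \frac{24 + \frac{137}{36}}{6} = - \frac{5}{6} + \frac{1}{6} \cdot \frac{1001}{36} = - \frac{5}{6} + \frac{1001}{216} = \frac{821}{216}$)
$y{\left(353,-281 \right)} - H{\left(-114,69 \right)} = \frac{821}{216} - -22 = \frac{821}{216} + 22 = \frac{5573}{216}$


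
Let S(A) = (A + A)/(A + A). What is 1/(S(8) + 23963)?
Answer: 1/23964 ≈ 4.1729e-5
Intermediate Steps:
S(A) = 1 (S(A) = (2*A)/((2*A)) = (2*A)*(1/(2*A)) = 1)
1/(S(8) + 23963) = 1/(1 + 23963) = 1/23964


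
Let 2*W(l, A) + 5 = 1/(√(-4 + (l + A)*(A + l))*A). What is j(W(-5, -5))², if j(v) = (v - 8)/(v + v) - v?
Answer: 731274169003201/34558848009600 + 1987086401*√6/143995200040 ≈ 21.194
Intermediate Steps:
W(l, A) = -5/2 + 1/(2*A*√(-4 + (A + l)²)) (W(l, A) = -5/2 + 1/(2*((√(-4 + (l + A)*(A + l))*A))) = -5/2 + 1/(2*((√(-4 + (A + l)*(A + l))*A))) = -5/2 + 1/(2*((√(-4 + (A + l)²)*A))) = -5/2 + 1/(2*((A*√(-4 + (A + l)²)))) = -5/2 + (1/(A*√(-4 + (A + l)²)))/2 = -5/2 + 1/(2*A*√(-4 + (A + l)²)))
j(v) = -v + (-8 + v)/(2*v) (j(v) = (-8 + v)/((2*v)) - v = (-8 + v)*(1/(2*v)) - v = (-8 + v)/(2*v) - v = -v + (-8 + v)/(2*v))
j(W(-5, -5))² = (½ - (-5/2 + (½)/(-5*√(-4 + (-5 - 5)²))) - 4/(-5/2 + (½)/(-5*√(-4 + (-5 - 5)²))))² = (½ - (-5/2 + (½)*(-⅕)/√(-4 + (-10)²)) - 4/(-5/2 + (½)*(-⅕)/√(-4 + (-10)²)))² = (½ - (-5/2 + (½)*(-⅕)/√(-4 + 100)) - 4/(-5/2 + (½)*(-⅕)/√(-4 + 100)))² = (½ - (-5/2 + (½)*(-⅕)/√96) - 4/(-5/2 + (½)*(-⅕)/√96))² = (½ - (-5/2 + (½)*(-⅕)*(√6/24)) - 4/(-5/2 + (½)*(-⅕)*(√6/24)))² = (½ - (-5/2 - √6/240) - 4/(-5/2 - √6/240))² = (½ + (5/2 + √6/240) - 4/(-5/2 - √6/240))² = (3 - 4/(-5/2 - √6/240) + √6/240)²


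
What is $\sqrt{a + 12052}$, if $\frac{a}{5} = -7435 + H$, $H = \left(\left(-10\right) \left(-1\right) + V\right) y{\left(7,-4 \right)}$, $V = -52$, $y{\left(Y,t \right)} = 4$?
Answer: $i \sqrt{25963} \approx 161.13 i$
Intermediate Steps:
$H = -168$ ($H = \left(\left(-10\right) \left(-1\right) - 52\right) 4 = \left(10 - 52\right) 4 = \left(-42\right) 4 = -168$)
$a = -38015$ ($a = 5 \left(-7435 - 168\right) = 5 \left(-7603\right) = -38015$)
$\sqrt{a + 12052} = \sqrt{-38015 + 12052} = \sqrt{-25963} = i \sqrt{25963}$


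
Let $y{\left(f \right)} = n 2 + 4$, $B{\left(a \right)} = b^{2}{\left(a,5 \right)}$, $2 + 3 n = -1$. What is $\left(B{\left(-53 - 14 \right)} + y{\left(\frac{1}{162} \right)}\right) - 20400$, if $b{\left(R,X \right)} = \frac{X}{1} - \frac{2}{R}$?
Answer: $- \frac{91453053}{4489} \approx -20373.0$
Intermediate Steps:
$n = -1$ ($n = - \frac{2}{3} + \frac{1}{3} \left(-1\right) = - \frac{2}{3} - \frac{1}{3} = -1$)
$b{\left(R,X \right)} = X - \frac{2}{R}$ ($b{\left(R,X \right)} = X 1 - \frac{2}{R} = X - \frac{2}{R}$)
$B{\left(a \right)} = \left(5 - \frac{2}{a}\right)^{2}$
$y{\left(f \right)} = 2$ ($y{\left(f \right)} = \left(-1\right) 2 + 4 = -2 + 4 = 2$)
$\left(B{\left(-53 - 14 \right)} + y{\left(\frac{1}{162} \right)}\right) - 20400 = \left(\frac{\left(-2 + 5 \left(-53 - 14\right)\right)^{2}}{\left(-53 - 14\right)^{2}} + 2\right) - 20400 = \left(\frac{\left(-2 + 5 \left(-67\right)\right)^{2}}{4489} + 2\right) - 20400 = \left(\frac{\left(-2 - 335\right)^{2}}{4489} + 2\right) - 20400 = \left(\frac{\left(-337\right)^{2}}{4489} + 2\right) - 20400 = \left(\frac{1}{4489} \cdot 113569 + 2\right) - 20400 = \left(\frac{113569}{4489} + 2\right) - 20400 = \frac{122547}{4489} - 20400 = - \frac{91453053}{4489}$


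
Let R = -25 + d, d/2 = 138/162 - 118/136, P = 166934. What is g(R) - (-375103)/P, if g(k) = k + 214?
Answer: 7325721584/38311353 ≈ 191.22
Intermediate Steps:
d = -29/918 (d = 2*(138/162 - 118/136) = 2*(138*(1/162) - 118*1/136) = 2*(23/27 - 59/68) = 2*(-29/1836) = -29/918 ≈ -0.031590)
R = -22979/918 (R = -25 - 29/918 = -22979/918 ≈ -25.032)
g(k) = 214 + k
g(R) - (-375103)/P = (214 - 22979/918) - (-375103)/166934 = 173473/918 - (-375103)/166934 = 173473/918 - 1*(-375103/166934) = 173473/918 + 375103/166934 = 7325721584/38311353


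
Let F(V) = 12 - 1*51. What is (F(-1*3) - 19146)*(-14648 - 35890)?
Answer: 969571530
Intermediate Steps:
F(V) = -39 (F(V) = 12 - 51 = -39)
(F(-1*3) - 19146)*(-14648 - 35890) = (-39 - 19146)*(-14648 - 35890) = -19185*(-50538) = 969571530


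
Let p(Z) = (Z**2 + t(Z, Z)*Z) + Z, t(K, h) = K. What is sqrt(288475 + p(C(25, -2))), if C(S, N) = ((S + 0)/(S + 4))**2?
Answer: 5*sqrt(8161367734)/841 ≈ 537.10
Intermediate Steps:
C(S, N) = S**2/(4 + S)**2 (C(S, N) = (S/(4 + S))**2 = S**2/(4 + S)**2)
p(Z) = Z + 2*Z**2 (p(Z) = (Z**2 + Z*Z) + Z = (Z**2 + Z**2) + Z = 2*Z**2 + Z = Z + 2*Z**2)
sqrt(288475 + p(C(25, -2))) = sqrt(288475 + (25**2/(4 + 25)**2)*(1 + 2*(25**2/(4 + 25)**2))) = sqrt(288475 + (625/29**2)*(1 + 2*(625/29**2))) = sqrt(288475 + (625*(1/841))*(1 + 2*(625*(1/841)))) = sqrt(288475 + 625*(1 + 2*(625/841))/841) = sqrt(288475 + 625*(1 + 1250/841)/841) = sqrt(288475 + (625/841)*(2091/841)) = sqrt(288475 + 1306875/707281) = sqrt(204034193350/707281) = 5*sqrt(8161367734)/841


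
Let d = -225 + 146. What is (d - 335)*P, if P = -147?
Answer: 60858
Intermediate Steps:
d = -79
(d - 335)*P = (-79 - 335)*(-147) = -414*(-147) = 60858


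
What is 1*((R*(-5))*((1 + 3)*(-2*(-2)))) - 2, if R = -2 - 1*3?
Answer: 398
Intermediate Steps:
R = -5 (R = -2 - 3 = -5)
1*((R*(-5))*((1 + 3)*(-2*(-2)))) - 2 = 1*((-5*(-5))*((1 + 3)*(-2*(-2)))) - 2 = 1*(25*(4*4)) - 2 = 1*(25*16) - 2 = 1*400 - 2 = 400 - 2 = 398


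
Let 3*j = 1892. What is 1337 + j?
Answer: 5903/3 ≈ 1967.7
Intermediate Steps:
j = 1892/3 (j = (⅓)*1892 = 1892/3 ≈ 630.67)
1337 + j = 1337 + 1892/3 = 5903/3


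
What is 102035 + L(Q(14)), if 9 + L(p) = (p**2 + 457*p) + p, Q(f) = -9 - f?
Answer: 92021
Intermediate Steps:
L(p) = -9 + p**2 + 458*p (L(p) = -9 + ((p**2 + 457*p) + p) = -9 + (p**2 + 458*p) = -9 + p**2 + 458*p)
102035 + L(Q(14)) = 102035 + (-9 + (-9 - 1*14)**2 + 458*(-9 - 1*14)) = 102035 + (-9 + (-9 - 14)**2 + 458*(-9 - 14)) = 102035 + (-9 + (-23)**2 + 458*(-23)) = 102035 + (-9 + 529 - 10534) = 102035 - 10014 = 92021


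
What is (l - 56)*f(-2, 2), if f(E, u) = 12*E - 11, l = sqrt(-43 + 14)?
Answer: 1960 - 35*I*sqrt(29) ≈ 1960.0 - 188.48*I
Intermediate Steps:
l = I*sqrt(29) (l = sqrt(-29) = I*sqrt(29) ≈ 5.3852*I)
f(E, u) = -11 + 12*E
(l - 56)*f(-2, 2) = (I*sqrt(29) - 56)*(-11 + 12*(-2)) = (-56 + I*sqrt(29))*(-11 - 24) = (-56 + I*sqrt(29))*(-35) = 1960 - 35*I*sqrt(29)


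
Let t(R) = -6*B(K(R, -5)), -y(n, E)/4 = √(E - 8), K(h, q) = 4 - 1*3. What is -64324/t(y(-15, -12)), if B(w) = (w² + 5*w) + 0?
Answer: 16081/9 ≈ 1786.8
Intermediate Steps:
K(h, q) = 1 (K(h, q) = 4 - 3 = 1)
B(w) = w² + 5*w
y(n, E) = -4*√(-8 + E) (y(n, E) = -4*√(E - 8) = -4*√(-8 + E))
t(R) = -36 (t(R) = -6*(5 + 1) = -6*6 = -36)
-64324/t(y(-15, -12)) = -64324/(-36) = -64324*(-1/36) = 16081/9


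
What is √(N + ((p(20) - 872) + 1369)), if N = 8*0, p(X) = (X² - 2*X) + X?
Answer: √877 ≈ 29.614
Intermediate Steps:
p(X) = X² - X
N = 0
√(N + ((p(20) - 872) + 1369)) = √(0 + ((20*(-1 + 20) - 872) + 1369)) = √(0 + ((20*19 - 872) + 1369)) = √(0 + ((380 - 872) + 1369)) = √(0 + (-492 + 1369)) = √(0 + 877) = √877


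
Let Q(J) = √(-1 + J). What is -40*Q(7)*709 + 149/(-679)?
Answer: -149/679 - 28360*√6 ≈ -69468.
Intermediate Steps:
-40*Q(7)*709 + 149/(-679) = -40*√(-1 + 7)*709 + 149/(-679) = -40*√6*709 + 149*(-1/679) = -28360*√6 - 149/679 = -149/679 - 28360*√6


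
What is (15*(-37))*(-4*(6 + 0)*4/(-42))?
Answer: -8880/7 ≈ -1268.6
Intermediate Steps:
(15*(-37))*(-4*(6 + 0)*4/(-42)) = -555*(-24*4)*(-1)/42 = -555*(-4*24)*(-1)/42 = -(-53280)*(-1)/42 = -555*16/7 = -8880/7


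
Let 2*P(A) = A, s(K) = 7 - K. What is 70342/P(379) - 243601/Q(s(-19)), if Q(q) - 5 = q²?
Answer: 3481025/258099 ≈ 13.487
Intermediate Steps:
P(A) = A/2
Q(q) = 5 + q²
70342/P(379) - 243601/Q(s(-19)) = 70342/(((½)*379)) - 243601/(5 + (7 - 1*(-19))²) = 70342/(379/2) - 243601/(5 + (7 + 19)²) = 70342*(2/379) - 243601/(5 + 26²) = 140684/379 - 243601/(5 + 676) = 140684/379 - 243601/681 = 3481025/258099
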